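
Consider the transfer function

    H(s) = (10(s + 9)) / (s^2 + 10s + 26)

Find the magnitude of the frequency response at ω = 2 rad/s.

Substitute s = j2: numerator = 90 + j20, denominator = 22 + j20.
|H(j2)| = |90 + j20| / |22 + j20| = 92.195 / 29.732 ≈ 3.101.

|H(j2)| ≈ 3.101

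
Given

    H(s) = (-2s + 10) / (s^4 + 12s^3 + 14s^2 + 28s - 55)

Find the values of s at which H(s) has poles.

The poles are the roots of the denominator s^4 + 12s^3 + 14s^2 + 28s - 55 = 0.
Trying s = -11: the polynomial evaluates to 0, so (s + 11) is a factor.
Dividing out leaves s^3 + s^2 + 3s - 5 = 0.
This factors further as (s^2 + 2s + 5)(s - 1) = 0.

s = -1 ± 2j, -11, 1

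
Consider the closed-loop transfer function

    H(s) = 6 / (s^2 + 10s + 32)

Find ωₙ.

ωₙ ≈ 5.657 rad/s

Compare the denominator to the standard form s^2 + 2ζωₙs + ωₙ².
ωₙ² = 32, so ωₙ = √32 ≈ 5.657 rad/s.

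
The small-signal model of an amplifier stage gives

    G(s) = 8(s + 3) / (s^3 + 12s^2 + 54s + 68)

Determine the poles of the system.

s = -5 ± 3j, -2

The poles are the roots of the denominator s^3 + 12s^2 + 54s + 68 = 0.
Trying s = -2: the polynomial evaluates to 0, so (s + 2) is a factor.
Dividing out leaves s^2 + 10s + 34 = 0.
The quadratic formula then gives s = -5 ± 3j.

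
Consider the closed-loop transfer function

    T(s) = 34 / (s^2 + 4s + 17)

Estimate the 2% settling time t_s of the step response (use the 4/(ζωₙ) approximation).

t_s ≈ 2 s

Comparing s^2 + 4s + 17 to s^2 + 2ζωₙs + ωₙ²: ωₙ = √17 ≈ 4.123 rad/s and ζ = 4/(2·√17) ≈ 0.4851.
ζωₙ = 4/2 = 2, so t_s ≈ 4/(ζωₙ) = 4/2 = 2 s.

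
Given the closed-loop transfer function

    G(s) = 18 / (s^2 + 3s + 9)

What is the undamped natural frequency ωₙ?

ωₙ = 3 rad/s

Compare the denominator to the standard form s^2 + 2ζωₙs + ωₙ².
ωₙ² = 9, so ωₙ = 3 rad/s.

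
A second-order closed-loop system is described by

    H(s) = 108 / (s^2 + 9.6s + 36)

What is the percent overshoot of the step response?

Comparing s^2 + 9.6s + 36 to s^2 + 2ζωₙs + ωₙ²: ωₙ = 6 rad/s and ζ = 9.6/(2·6) = 0.8.
%OS = 100·exp(−πζ/√(1−ζ²)) = 100·exp(−π·0.8/√(1−0.8²)) ≈ 1.52%.

%OS ≈ 1.52%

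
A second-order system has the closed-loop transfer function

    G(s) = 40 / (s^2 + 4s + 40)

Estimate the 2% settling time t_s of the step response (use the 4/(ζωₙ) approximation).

Comparing s^2 + 4s + 40 to s^2 + 2ζωₙs + ωₙ²: ωₙ = √40 ≈ 6.325 rad/s and ζ = 4/(2·√40) ≈ 0.3162.
ζωₙ = 4/2 = 2, so t_s ≈ 4/(ζωₙ) = 4/2 = 2 s.

t_s ≈ 2 s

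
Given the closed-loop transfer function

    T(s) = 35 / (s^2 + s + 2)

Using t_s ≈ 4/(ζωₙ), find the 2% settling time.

t_s ≈ 8 s

Comparing s^2 + s + 2 to s^2 + 2ζωₙs + ωₙ²: ωₙ = √2 ≈ 1.414 rad/s and ζ = 1/(2·√2) ≈ 0.3536.
ζωₙ = 1/2 = 0.5, so t_s ≈ 4/(ζωₙ) = 4/0.5 = 8 s.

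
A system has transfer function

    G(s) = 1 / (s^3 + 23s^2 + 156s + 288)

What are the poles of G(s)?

s = -3, -12, -8

The poles are the roots of the denominator s^3 + 23s^2 + 156s + 288 = 0.
Trying s = -3: the polynomial evaluates to 0, so (s + 3) is a factor.
Dividing out leaves s^2 + 20s + 96 = 0.
Factoring the quadratic: (s + 12)(s + 8) = 0.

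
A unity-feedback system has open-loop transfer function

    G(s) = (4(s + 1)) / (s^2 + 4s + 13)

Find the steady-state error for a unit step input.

e_ss = 0.7647

G(s) has no poles at the origin.
This is a Type 0 system. Kp = lim_{s→0} G(s) = 4/13.
e_ss = 1/(1 + Kp) = 1/(1 + 4/13) = 13/17 ≈ 0.7647.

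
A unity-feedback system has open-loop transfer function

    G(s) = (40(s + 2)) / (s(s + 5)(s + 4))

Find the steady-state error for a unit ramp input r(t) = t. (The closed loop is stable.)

G(s) has one pole at the origin.
This is a Type 1 system. Kv = lim_{s→0} s·G(s) = 80/20 = 4.
e_ss = 1/Kv = 1/(4) = 1/4 ≈ 0.2500.

e_ss = 0.2500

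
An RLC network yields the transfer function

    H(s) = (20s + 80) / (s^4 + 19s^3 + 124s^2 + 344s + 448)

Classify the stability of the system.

stable

The denominator s^4 + 19s^3 + 124s^2 + 344s + 448 factors as (s^2 + 4s + 8)(s + 8)(s + 7), giving poles at s = -2 ± 2j, -8, -7.
Since all poles lie strictly in the left half-plane, the system is stable.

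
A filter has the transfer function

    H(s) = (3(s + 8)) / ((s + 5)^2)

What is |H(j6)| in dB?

Substitute s = j6: numerator = 24 + j18, denominator = -11 + j60.
|H(j6)| = |24 + j18| / |-11 + j60| = 30 / 61 ≈ 0.4918.
In decibels: 20·log₁₀(0.4918) ≈ -6.16 dB.

|H(j6)|_dB ≈ -6.16 dB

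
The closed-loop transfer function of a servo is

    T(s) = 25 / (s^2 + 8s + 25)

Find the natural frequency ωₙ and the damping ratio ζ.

ωₙ = 5 rad/s, ζ = 0.8

Compare the denominator to the standard form s^2 + 2ζωₙs + ωₙ².
ωₙ² = 25, so ωₙ = 5 rad/s.
2ζωₙ = 8, so ζ = 8/(2·5) = 0.8.
With ζ = 0.8 the response is underdamped.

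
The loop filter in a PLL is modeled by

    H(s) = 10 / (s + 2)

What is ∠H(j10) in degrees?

∠H(j10) ≈ -78.69°

At s = j10: numerator = 10, denominator = 2 + j10.
∠H = ∠num − ∠den = 0° − (78.690°) = -78.69°.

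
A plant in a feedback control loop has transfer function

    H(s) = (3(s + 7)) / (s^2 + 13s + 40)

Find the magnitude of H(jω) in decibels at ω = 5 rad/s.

|H(j5)|_dB ≈ -8.25 dB

Substitute s = j5: numerator = 21 + j15, denominator = 15 + j65.
|H(j5)| = |21 + j15| / |15 + j65| = 25.807 / 66.708 ≈ 0.3869.
In decibels: 20·log₁₀(0.3869) ≈ -8.25 dB.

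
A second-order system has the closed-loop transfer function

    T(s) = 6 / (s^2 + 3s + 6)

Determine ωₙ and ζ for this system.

ωₙ ≈ 2.449 rad/s, ζ ≈ 0.6124

Compare the denominator to the standard form s^2 + 2ζωₙs + ωₙ².
ωₙ² = 6, so ωₙ = √6 ≈ 2.449 rad/s.
2ζωₙ = 3, so ζ = 3/(2·√6) ≈ 0.6124.
With ζ = 0.6124 the response is underdamped.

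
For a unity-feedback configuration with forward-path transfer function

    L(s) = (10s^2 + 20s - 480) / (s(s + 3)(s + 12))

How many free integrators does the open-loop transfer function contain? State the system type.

Type 1

The denominator has 1 factor of s at the origin (free integrator), so this is a Type 1 system.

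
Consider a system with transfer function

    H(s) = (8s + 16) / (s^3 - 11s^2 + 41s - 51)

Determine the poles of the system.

The poles are the roots of the denominator s^3 - 11s^2 + 41s - 51 = 0.
Trying s = 3: the polynomial evaluates to 0, so (s - 3) is a factor.
Dividing out leaves s^2 - 8s + 17 = 0.
The quadratic formula then gives s = 4 ± 1j.

s = 4 + j, 4 - j, 3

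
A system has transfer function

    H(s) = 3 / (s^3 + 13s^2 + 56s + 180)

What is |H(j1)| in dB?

|H(j1)|_dB ≈ -35.4 dB

Substitute s = j1: numerator = 3, denominator = 167 + j55.
|H(j1)| = |3| / |167 + j55| = 3 / 175.82 ≈ 0.01706.
In decibels: 20·log₁₀(0.01706) ≈ -35.4 dB.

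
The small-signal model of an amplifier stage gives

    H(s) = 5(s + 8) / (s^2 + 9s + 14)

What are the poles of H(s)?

The poles are the roots of the denominator s^2 + 9s + 14 = 0.
Factoring: (s + 2)(s + 7) = 0, so s = -2 and s = -7.

s = -2, -7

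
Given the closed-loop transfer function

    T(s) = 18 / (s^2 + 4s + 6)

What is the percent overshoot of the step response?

Comparing s^2 + 4s + 6 to s^2 + 2ζωₙs + ωₙ²: ωₙ = √6 ≈ 2.449 rad/s and ζ = 4/(2·√6) ≈ 0.8165.
%OS = 100·exp(−πζ/√(1−ζ²)) = 100·exp(−π·0.8165/√(1−0.8165²)) ≈ 1.18%.

%OS ≈ 1.18%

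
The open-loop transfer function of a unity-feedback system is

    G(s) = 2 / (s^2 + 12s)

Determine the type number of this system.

Type 1

Factor s from the denominator: s^2 + 12s = s·(s + 12).
There is 1 pole at the origin, so the system is Type 1.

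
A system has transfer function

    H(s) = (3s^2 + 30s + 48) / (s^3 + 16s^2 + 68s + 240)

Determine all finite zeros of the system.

s = -2, -8

Set the numerator to zero: 3s^2 + 30s + 48 = 0, i.e. 3·(s^2 + 10s + 16) = 0.
Factoring: (s + 2)(s + 8) = 0.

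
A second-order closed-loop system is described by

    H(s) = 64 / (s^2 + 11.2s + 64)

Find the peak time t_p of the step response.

t_p ≈ 0.5499 s

Comparing s^2 + 11.2s + 64 to s^2 + 2ζωₙs + ωₙ²: ωₙ = 8 rad/s and ζ = 11.2/(2·8) = 0.7.
ζωₙ = 11.2/2 = 5.6, so ω_d = ωₙ√(1−ζ²) = √(ωₙ² − (ζωₙ)²) = √(64 − 5.6²) = √32.64 ≈ 5.713 rad/s.
t_p = π/ω_d = π/5.713 ≈ 0.5499 s.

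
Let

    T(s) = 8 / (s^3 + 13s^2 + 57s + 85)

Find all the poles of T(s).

The poles are the roots of the denominator s^3 + 13s^2 + 57s + 85 = 0.
Trying s = -5: the polynomial evaluates to 0, so (s + 5) is a factor.
Dividing out leaves s^2 + 8s + 17 = 0.
The quadratic formula then gives s = -4 ± 1j.

s = -4 + j, -4 - j, -5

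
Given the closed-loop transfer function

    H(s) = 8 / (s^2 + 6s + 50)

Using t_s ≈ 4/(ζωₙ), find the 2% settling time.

Comparing s^2 + 6s + 50 to s^2 + 2ζωₙs + ωₙ²: ωₙ = √50 ≈ 7.071 rad/s and ζ = 6/(2·√50) ≈ 0.4243.
ζωₙ = 6/2 = 3, so t_s ≈ 4/(ζωₙ) = 4/3 ≈ 1.333 s.

t_s ≈ 1.333 s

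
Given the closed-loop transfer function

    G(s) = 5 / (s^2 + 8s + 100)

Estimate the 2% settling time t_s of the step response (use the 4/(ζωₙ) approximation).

Comparing s^2 + 8s + 100 to s^2 + 2ζωₙs + ωₙ²: ωₙ = 10 rad/s and ζ = 8/(2·10) = 0.4.
ζωₙ = 8/2 = 4, so t_s ≈ 4/(ζωₙ) = 4/4 = 1 s.

t_s ≈ 1 s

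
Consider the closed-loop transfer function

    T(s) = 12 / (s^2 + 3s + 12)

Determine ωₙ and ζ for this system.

Compare the denominator to the standard form s^2 + 2ζωₙs + ωₙ².
ωₙ² = 12, so ωₙ = √12 ≈ 3.464 rad/s.
2ζωₙ = 3, so ζ = 3/(2·√12) ≈ 0.4330.
With ζ = 0.4330 the response is underdamped.

ωₙ ≈ 3.464 rad/s, ζ ≈ 0.4330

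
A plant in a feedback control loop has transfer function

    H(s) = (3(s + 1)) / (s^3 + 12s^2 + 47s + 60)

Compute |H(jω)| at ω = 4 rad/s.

Substitute s = j4: numerator = 3 + j12, denominator = -132 + j124.
|H(j4)| = |3 + j12| / |-132 + j124| = 12.369 / 181.11 ≈ 0.06830.

|H(j4)| ≈ 0.06830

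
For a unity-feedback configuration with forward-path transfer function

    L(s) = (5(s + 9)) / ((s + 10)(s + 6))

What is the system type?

Type 0

The denominator has no factor of s at the origin — no free integrator — so this is a Type 0 system.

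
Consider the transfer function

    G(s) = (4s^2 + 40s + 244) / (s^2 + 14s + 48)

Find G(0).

Set s = 0: G(0) = (244) / (48) = 61/12.

G(0) = 61/12 ≈ 5.083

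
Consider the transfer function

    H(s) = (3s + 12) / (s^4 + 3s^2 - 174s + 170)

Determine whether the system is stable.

The denominator s^4 + 3s^2 - 174s + 170 factors as (s - 1)(s^2 + 6s + 34)(s - 5), giving poles at s = 1, -3 ± 5j, 5.
Since the pole(s) at s = 1, 5 lie in the right half-plane, the system is unstable.

unstable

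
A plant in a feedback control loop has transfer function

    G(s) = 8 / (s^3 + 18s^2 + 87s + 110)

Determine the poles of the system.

s = -5, -11, -2

The poles are the roots of the denominator s^3 + 18s^2 + 87s + 110 = 0.
Trying s = -5: the polynomial evaluates to 0, so (s + 5) is a factor.
Dividing out leaves s^2 + 13s + 22 = 0.
Factoring the quadratic: (s + 11)(s + 2) = 0.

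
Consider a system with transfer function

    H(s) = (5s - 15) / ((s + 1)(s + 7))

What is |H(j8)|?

Substitute s = j8: numerator = -15 + j40, denominator = -57 + j64.
|H(j8)| = |-15 + j40| / |-57 + j64| = 42.720 / 85.703 ≈ 0.4985.

|H(j8)| ≈ 0.4985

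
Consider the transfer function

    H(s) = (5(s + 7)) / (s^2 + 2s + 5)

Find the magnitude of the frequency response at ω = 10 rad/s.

Substitute s = j10: numerator = 35 + j50, denominator = -95 + j20.
|H(j10)| = |35 + j50| / |-95 + j20| = 61.033 / 97.082 ≈ 0.6287.

|H(j10)| ≈ 0.6287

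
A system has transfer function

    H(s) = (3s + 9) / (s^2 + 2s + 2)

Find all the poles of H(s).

The poles are the roots of the denominator s^2 + 2s + 2 = 0.
Using the quadratic formula: s = (-2 ± √(-4))/2 = -1 ± 1j.

s = -1 + j, -1 - j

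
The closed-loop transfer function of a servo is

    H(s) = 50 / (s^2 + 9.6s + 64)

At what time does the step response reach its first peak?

Comparing s^2 + 9.6s + 64 to s^2 + 2ζωₙs + ωₙ²: ωₙ = 8 rad/s and ζ = 9.6/(2·8) = 0.6.
ζωₙ = 9.6/2 = 4.8, so ω_d = ωₙ√(1−ζ²) = √(ωₙ² − (ζωₙ)²) = √(64 − 4.8²) = √40.96 = 6.400 rad/s.
t_p = π/ω_d = π/6.400 ≈ 0.4909 s.

t_p ≈ 0.4909 s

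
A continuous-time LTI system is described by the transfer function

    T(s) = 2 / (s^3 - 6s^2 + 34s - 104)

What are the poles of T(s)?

The poles are the roots of the denominator s^3 - 6s^2 + 34s - 104 = 0.
Trying s = 4: the polynomial evaluates to 0, so (s - 4) is a factor.
Dividing out leaves s^2 - 2s + 26 = 0.
The quadratic formula then gives s = 1 ± 5j.

s = 4, 1 ± 5j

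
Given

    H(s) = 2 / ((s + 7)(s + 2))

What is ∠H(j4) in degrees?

∠H(j4) ≈ -93.18°

At s = j4: numerator = 2, denominator = -2 + j36.
∠H = ∠num − ∠den = 0° − (93.180°) = -93.18°.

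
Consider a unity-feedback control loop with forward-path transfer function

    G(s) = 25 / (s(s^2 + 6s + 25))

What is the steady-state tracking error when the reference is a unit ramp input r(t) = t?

G(s) has one pole at the origin.
This is a Type 1 system. Kv = lim_{s→0} s·G(s) = 25/25 = 1.
e_ss = 1/Kv = 1/(1) = 1.

e_ss = 1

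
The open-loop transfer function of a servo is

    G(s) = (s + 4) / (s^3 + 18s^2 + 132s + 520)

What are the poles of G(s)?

s = -4 + 6j, -4 - 6j, -10

The poles are the roots of the denominator s^3 + 18s^2 + 132s + 520 = 0.
Trying s = -10: the polynomial evaluates to 0, so (s + 10) is a factor.
Dividing out leaves s^2 + 8s + 52 = 0.
The quadratic formula then gives s = -4 ± 6j.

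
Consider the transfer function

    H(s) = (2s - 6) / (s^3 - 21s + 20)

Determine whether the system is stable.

The denominator s^3 - 21s + 20 factors as (s + 5)(s - 4)(s - 1), giving poles at s = -5, 4, 1.
Since the pole(s) at s = 4, 1 lie in the right half-plane, the system is unstable.

unstable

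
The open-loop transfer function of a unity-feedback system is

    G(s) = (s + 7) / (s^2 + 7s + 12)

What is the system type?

The denominator has no factor of s at the origin — no free integrator — so this is a Type 0 system.

Type 0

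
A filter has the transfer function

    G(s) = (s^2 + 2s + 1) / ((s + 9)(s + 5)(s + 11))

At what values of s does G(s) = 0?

s = -1, -1

Set the numerator to zero: s^2 + 2s + 1 = 0.
Factoring: (s + 1)^2 = 0.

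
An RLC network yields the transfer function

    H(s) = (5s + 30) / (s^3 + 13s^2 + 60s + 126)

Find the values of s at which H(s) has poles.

s = -3 + 3j, -3 - 3j, -7

The poles are the roots of the denominator s^3 + 13s^2 + 60s + 126 = 0.
Trying s = -7: the polynomial evaluates to 0, so (s + 7) is a factor.
Dividing out leaves s^2 + 6s + 18 = 0.
The quadratic formula then gives s = -3 ± 3j.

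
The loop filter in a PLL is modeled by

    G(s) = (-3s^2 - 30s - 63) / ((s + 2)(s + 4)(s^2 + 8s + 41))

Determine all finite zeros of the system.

Set the numerator to zero: -3s^2 - 30s - 63 = 0, i.e. -3·(s^2 + 10s + 21) = 0.
Factoring: (s + 7)(s + 3) = 0.

s = -7, -3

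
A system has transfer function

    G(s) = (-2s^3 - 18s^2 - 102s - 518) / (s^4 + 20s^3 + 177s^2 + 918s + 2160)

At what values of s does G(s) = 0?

s = -1 ± 6j, -7

Set the numerator to zero: -2s^3 - 18s^2 - 102s - 518 = 0, i.e. -2·(s^3 + 9s^2 + 51s + 259) = 0.
Factoring: (s^2 + 2s + 37)(s + 7) = 0.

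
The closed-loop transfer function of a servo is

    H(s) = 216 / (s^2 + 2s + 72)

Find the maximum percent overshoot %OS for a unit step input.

%OS ≈ 68.9%

Comparing s^2 + 2s + 72 to s^2 + 2ζωₙs + ωₙ²: ωₙ = √72 ≈ 8.485 rad/s and ζ = 2/(2·√72) ≈ 0.1179.
%OS = 100·exp(−πζ/√(1−ζ²)) = 100·exp(−π·0.1179/√(1−0.1179²)) ≈ 68.9%.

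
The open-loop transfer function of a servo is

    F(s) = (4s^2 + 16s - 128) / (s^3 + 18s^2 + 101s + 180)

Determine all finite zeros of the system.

s = -8, 4

Set the numerator to zero: 4s^2 + 16s - 128 = 0, i.e. 4·(s^2 + 4s - 32) = 0.
Factoring: (s + 8)(s - 4) = 0.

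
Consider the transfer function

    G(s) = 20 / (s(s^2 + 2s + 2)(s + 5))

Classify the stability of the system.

The poles can be read from the denominator factors: s = 0, -1 + j, -1 - j, -5.
Since the simple pole(s) at s = 0 lie on the jω-axis with none in the right half-plane, the system is marginally stable.

marginally stable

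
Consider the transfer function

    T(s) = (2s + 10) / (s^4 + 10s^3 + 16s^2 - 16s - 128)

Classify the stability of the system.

unstable

The denominator s^4 + 10s^3 + 16s^2 - 16s - 128 factors as (s^2 + 4s + 8)(s - 2)(s + 8), giving poles at s = -2 ± 2j, 2, -8.
Since the pole(s) at s = 2 lie in the right half-plane, the system is unstable.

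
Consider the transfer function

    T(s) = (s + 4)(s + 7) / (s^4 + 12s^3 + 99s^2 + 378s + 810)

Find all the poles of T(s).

s = -3 + 6j, -3 - 6j, -3 + 3j, -3 - 3j

The poles are the roots of the denominator s^4 + 12s^3 + 99s^2 + 378s + 810 = 0.
No real roots exist; factor into two real quadratics: (s^2 + 6s + 45)(s^2 + 6s + 18) = 0.
Each quadratic gives a conjugate pair via the quadratic formula.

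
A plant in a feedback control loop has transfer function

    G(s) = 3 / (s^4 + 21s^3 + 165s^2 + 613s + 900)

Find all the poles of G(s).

The poles are the roots of the denominator s^4 + 21s^3 + 165s^2 + 613s + 900 = 0.
Trying s = -4: the polynomial evaluates to 0, so (s + 4) is a factor.
Dividing out leaves s^3 + 17s^2 + 97s + 225 = 0.
This factors further as (s^2 + 8s + 25)(s + 9) = 0.

s = -4 ± 3j, -4, -9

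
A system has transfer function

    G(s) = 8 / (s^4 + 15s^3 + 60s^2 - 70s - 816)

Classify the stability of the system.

The denominator s^4 + 15s^3 + 60s^2 - 70s - 816 factors as (s^2 + 10s + 34)(s - 3)(s + 8), giving poles at s = -5 ± 3j, 3, -8.
Since the pole(s) at s = 3 lie in the right half-plane, the system is unstable.

unstable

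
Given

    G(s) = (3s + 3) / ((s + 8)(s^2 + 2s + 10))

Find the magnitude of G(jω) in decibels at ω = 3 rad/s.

Substitute s = j3: numerator = 3 + j9, denominator = -10 + j51.
|G(j3)| = |3 + j9| / |-10 + j51| = 9.4868 / 51.971 ≈ 0.1825.
In decibels: 20·log₁₀(0.1825) ≈ -14.8 dB.

|G(j3)|_dB ≈ -14.8 dB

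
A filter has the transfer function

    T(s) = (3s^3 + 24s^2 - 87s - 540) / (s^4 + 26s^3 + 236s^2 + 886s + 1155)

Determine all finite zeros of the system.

s = 5, -4, -9

Set the numerator to zero: 3s^3 + 24s^2 - 87s - 540 = 0, i.e. 3·(s^3 + 8s^2 - 29s - 180) = 0.
Factoring: (s - 5)(s + 4)(s + 9) = 0.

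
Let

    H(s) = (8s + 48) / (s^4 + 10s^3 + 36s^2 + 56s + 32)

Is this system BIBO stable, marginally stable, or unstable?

The denominator s^4 + 10s^3 + 36s^2 + 56s + 32 factors as (s + 2)^3(s + 4), giving poles at s = -2, -2, -4, -2.
Since all poles lie strictly in the left half-plane, the system is stable.

stable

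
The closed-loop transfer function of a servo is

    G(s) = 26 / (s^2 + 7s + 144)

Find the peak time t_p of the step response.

t_p ≈ 0.2737 s

Comparing s^2 + 7s + 144 to s^2 + 2ζωₙs + ωₙ²: ωₙ = 12 rad/s and ζ = 7/(2·12) ≈ 0.2917.
ζωₙ = 7/2 = 3.5, so ω_d = ωₙ√(1−ζ²) = √(ωₙ² − (ζωₙ)²) = √(144 − 3.5²) = √131.75 ≈ 11.48 rad/s.
t_p = π/ω_d = π/11.48 ≈ 0.2737 s.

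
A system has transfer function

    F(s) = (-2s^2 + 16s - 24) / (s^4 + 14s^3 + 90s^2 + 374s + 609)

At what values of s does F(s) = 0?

Set the numerator to zero: -2s^2 + 16s - 24 = 0, i.e. -2·(s^2 - 8s + 12) = 0.
Factoring: (s - 6)(s - 2) = 0.

s = 6, 2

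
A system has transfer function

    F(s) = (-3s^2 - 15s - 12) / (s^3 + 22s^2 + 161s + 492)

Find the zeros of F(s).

Set the numerator to zero: -3s^2 - 15s - 12 = 0, i.e. -3·(s^2 + 5s + 4) = 0.
Factoring: (s + 4)(s + 1) = 0.

s = -4, -1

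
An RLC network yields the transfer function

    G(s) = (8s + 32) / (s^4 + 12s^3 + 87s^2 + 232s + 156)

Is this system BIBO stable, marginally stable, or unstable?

The denominator s^4 + 12s^3 + 87s^2 + 232s + 156 factors as (s + 3)(s + 1)(s^2 + 8s + 52), giving poles at s = -3, -1, -4 ± 6j.
Since all poles lie strictly in the left half-plane, the system is stable.

stable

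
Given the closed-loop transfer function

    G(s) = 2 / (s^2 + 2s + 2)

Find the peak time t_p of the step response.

t_p ≈ 3.142 s

Comparing s^2 + 2s + 2 to s^2 + 2ζωₙs + ωₙ²: ωₙ = √2 ≈ 1.414 rad/s and ζ = 2/(2·√2) ≈ 0.7071.
ζωₙ = 2/2 = 1, so ω_d = ωₙ√(1−ζ²) = √(ωₙ² − (ζωₙ)²) = √(2 − 1²) = √1 = 1 rad/s.
t_p = π/ω_d = π/1 ≈ 3.142 s.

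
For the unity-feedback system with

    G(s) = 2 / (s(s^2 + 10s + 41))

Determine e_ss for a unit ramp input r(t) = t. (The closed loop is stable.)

e_ss = 20.50

G(s) has one pole at the origin.
This is a Type 1 system. Kv = lim_{s→0} s·G(s) = 2/41.
e_ss = 1/Kv = 1/(2/41) = 41/2 ≈ 20.50.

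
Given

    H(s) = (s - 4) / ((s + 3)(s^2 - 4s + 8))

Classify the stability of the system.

unstable

The poles can be read from the denominator factors: s = -3, 2 + 2j, 2 - 2j.
Since the pole(s) at s = 2 ± 2j lie in the right half-plane, the system is unstable.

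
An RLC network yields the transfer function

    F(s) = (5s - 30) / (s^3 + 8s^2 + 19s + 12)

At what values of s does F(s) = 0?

s = 6

Set the numerator to zero: 5s - 30 = 0, i.e. 5·(s - 6) = 0.
So s = 6.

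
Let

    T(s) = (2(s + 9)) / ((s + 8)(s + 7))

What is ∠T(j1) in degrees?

∠T(j1) ≈ -8.915°

At s = j1: numerator = 18 + j2, denominator = 55 + j15.
∠T = ∠num − ∠den = 6.3402° − (15.255°) = -8.915°.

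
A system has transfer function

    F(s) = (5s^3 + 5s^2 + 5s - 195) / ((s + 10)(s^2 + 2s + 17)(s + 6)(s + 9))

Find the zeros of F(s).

Set the numerator to zero: 5s^3 + 5s^2 + 5s - 195 = 0, i.e. 5·(s^3 + s^2 + s - 39) = 0.
Factoring: (s^2 + 4s + 13)(s - 3) = 0.

s = -2 + 3j, -2 - 3j, 3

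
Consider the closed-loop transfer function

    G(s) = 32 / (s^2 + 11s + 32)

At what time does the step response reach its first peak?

t_p ≈ 2.375 s

Comparing s^2 + 11s + 32 to s^2 + 2ζωₙs + ωₙ²: ωₙ = √32 ≈ 5.657 rad/s and ζ = 11/(2·√32) ≈ 0.9723.
ζωₙ = 11/2 = 5.5, so ω_d = ωₙ√(1−ζ²) = √(ωₙ² − (ζωₙ)²) = √(32 − 5.5²) = √1.75 ≈ 1.323 rad/s.
t_p = π/ω_d = π/1.323 ≈ 2.375 s.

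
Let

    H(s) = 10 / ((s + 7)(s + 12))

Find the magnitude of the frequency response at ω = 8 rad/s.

Substitute s = j8: numerator = 10, denominator = 20 + j152.
|H(j8)| = |10| / |20 + j152| = 10 / 153.31 ≈ 0.06523.

|H(j8)| ≈ 0.06523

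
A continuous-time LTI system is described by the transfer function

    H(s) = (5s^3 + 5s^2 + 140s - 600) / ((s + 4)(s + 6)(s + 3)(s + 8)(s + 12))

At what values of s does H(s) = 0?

Set the numerator to zero: 5s^3 + 5s^2 + 140s - 600 = 0, i.e. 5·(s^3 + s^2 + 28s - 120) = 0.
Factoring: (s^2 + 4s + 40)(s - 3) = 0.

s = -2 ± 6j, 3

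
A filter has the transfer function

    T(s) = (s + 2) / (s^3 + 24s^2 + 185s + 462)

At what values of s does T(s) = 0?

Set the numerator to zero: s + 2 = 0.
So s = -2.

s = -2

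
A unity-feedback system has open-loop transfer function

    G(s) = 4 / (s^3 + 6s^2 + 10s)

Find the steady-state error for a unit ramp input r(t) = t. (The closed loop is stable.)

e_ss = 2.500

G(s) has one pole at the origin.
This is a Type 1 system. Kv = lim_{s→0} s·G(s) = 4/10 = 2/5.
e_ss = 1/Kv = 1/(2/5) = 5/2 ≈ 2.500.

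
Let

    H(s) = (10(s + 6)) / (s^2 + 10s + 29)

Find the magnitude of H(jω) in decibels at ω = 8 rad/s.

Substitute s = j8: numerator = 60 + j80, denominator = -35 + j80.
|H(j8)| = |60 + j80| / |-35 + j80| = 100 / 87.321 ≈ 1.145.
In decibels: 20·log₁₀(1.145) ≈ 1.18 dB.

|H(j8)|_dB ≈ 1.18 dB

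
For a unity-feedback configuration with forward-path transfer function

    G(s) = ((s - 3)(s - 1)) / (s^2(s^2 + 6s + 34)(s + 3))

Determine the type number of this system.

Type 2

The denominator has 2 factors of s at the origin (free integrators), so this is a Type 2 system.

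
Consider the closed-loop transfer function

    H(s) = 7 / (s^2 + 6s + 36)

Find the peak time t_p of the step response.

t_p ≈ 0.6046 s

Comparing s^2 + 6s + 36 to s^2 + 2ζωₙs + ωₙ²: ωₙ = 6 rad/s and ζ = 6/(2·6) = 0.5.
ζωₙ = 6/2 = 3, so ω_d = ωₙ√(1−ζ²) = √(ωₙ² − (ζωₙ)²) = √(36 − 3²) = √27 ≈ 5.196 rad/s.
t_p = π/ω_d = π/5.196 ≈ 0.6046 s.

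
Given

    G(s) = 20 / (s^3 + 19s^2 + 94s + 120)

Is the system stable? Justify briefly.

stable

The denominator s^3 + 19s^2 + 94s + 120 factors as (s + 12)(s + 5)(s + 2), giving poles at s = -12, -5, -2.
Since all poles lie strictly in the left half-plane, the system is stable.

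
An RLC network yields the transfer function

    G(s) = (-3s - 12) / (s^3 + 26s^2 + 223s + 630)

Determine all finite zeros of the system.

s = -4

Set the numerator to zero: -3s - 12 = 0, i.e. -3·(s + 4) = 0.
So s = -4.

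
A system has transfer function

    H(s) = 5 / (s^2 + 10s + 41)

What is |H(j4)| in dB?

|H(j4)|_dB ≈ -19.5 dB

Substitute s = j4: numerator = 5, denominator = 25 + j40.
|H(j4)| = |5| / |25 + j40| = 5 / 47.170 ≈ 0.1060.
In decibels: 20·log₁₀(0.1060) ≈ -19.5 dB.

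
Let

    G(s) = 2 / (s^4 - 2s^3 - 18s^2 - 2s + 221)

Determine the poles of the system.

The poles are the roots of the denominator s^4 - 2s^3 - 18s^2 - 2s + 221 = 0.
No real roots exist; factor into two real quadratics: (s^2 - 8s + 17)(s^2 + 6s + 13) = 0.
Each quadratic gives a conjugate pair via the quadratic formula.

s = 4 ± j, -3 ± 2j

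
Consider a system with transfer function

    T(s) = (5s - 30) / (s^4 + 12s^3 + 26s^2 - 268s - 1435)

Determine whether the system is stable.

unstable

The denominator s^4 + 12s^3 + 26s^2 - 268s - 1435 factors as (s + 7)(s^2 + 10s + 41)(s - 5), giving poles at s = -7, -5 ± 4j, 5.
Since the pole(s) at s = 5 lie in the right half-plane, the system is unstable.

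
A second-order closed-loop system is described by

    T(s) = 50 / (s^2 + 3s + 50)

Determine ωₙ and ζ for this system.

ωₙ ≈ 7.071 rad/s, ζ ≈ 0.2121

Compare the denominator to the standard form s^2 + 2ζωₙs + ωₙ².
ωₙ² = 50, so ωₙ = √50 ≈ 7.071 rad/s.
2ζωₙ = 3, so ζ = 3/(2·√50) ≈ 0.2121.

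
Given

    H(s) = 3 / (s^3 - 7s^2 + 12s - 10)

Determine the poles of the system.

The poles are the roots of the denominator s^3 - 7s^2 + 12s - 10 = 0.
Trying s = 5: the polynomial evaluates to 0, so (s - 5) is a factor.
Dividing out leaves s^2 - 2s + 2 = 0.
The quadratic formula then gives s = 1 ± 1j.

s = 1 ± j, 5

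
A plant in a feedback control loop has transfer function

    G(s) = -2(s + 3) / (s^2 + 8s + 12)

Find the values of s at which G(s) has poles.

s = -6, -2

The poles are the roots of the denominator s^2 + 8s + 12 = 0.
Factoring: (s + 6)(s + 2) = 0, so s = -6 and s = -2.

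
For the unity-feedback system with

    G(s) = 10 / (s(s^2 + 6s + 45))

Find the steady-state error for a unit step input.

G(s) has one pole at the origin.
This is a Type 1 system; for a step input the steady-state error is zero.

e_ss = 0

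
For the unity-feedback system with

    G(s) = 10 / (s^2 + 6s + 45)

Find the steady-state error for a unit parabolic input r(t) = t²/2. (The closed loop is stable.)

e_ss = ∞

G(s) has no poles at the origin.
This is a Type 0 system; Ka = lim_{s→0} s^2·G(s) = 0, so the steady-state error for a parabola input is infinite.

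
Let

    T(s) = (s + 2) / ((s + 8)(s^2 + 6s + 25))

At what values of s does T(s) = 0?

Set the numerator to zero: s + 2 = 0.
So s = -2.

s = -2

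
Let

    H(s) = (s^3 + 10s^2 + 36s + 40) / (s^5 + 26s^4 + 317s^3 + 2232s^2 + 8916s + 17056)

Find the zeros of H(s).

Set the numerator to zero: s^3 + 10s^2 + 36s + 40 = 0.
Factoring: (s + 2)(s^2 + 8s + 20) = 0.

s = -2, -4 + 2j, -4 - 2j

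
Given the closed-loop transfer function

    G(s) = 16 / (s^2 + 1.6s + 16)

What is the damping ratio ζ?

Compare the denominator to the standard form s^2 + 2ζωₙs + ωₙ².
ωₙ² = 16, so ωₙ = 4 rad/s.
2ζωₙ = 1.6, so ζ = 1.6/(2·4) = 0.2.
With ζ = 0.2 the response is underdamped.

ζ = 0.2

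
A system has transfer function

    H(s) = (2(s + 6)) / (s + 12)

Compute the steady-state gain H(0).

Set s = 0: H(0) = (12) / (12) = 1.

H(0) = 1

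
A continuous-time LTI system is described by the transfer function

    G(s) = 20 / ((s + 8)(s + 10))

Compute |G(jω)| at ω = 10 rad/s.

|G(j10)| ≈ 0.1104

Substitute s = j10: numerator = 20, denominator = -20 + j180.
|G(j10)| = |20| / |-20 + j180| = 20 / 181.11 ≈ 0.1104.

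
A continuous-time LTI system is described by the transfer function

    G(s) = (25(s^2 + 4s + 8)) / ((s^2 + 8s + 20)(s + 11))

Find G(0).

G(0) = 10/11 ≈ 0.9091

At s = 0 each factor (s + a) contributes a and each (s^2 + bs + c) contributes c.
G(0) = 25·(8) / ((20) · (11)) = 200/220 = 10/11.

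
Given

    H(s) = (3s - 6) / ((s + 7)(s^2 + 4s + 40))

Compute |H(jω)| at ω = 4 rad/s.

Substitute s = j4: numerator = -6 + j12, denominator = 104 + j208.
|H(j4)| = |-6 + j12| / |104 + j208| = 13.416 / 232.55 ≈ 0.05769.

|H(j4)| ≈ 0.05769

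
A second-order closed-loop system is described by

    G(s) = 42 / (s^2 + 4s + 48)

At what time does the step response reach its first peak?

Comparing s^2 + 4s + 48 to s^2 + 2ζωₙs + ωₙ²: ωₙ = √48 ≈ 6.928 rad/s and ζ = 4/(2·√48) ≈ 0.2887.
ζωₙ = 4/2 = 2, so ω_d = ωₙ√(1−ζ²) = √(ωₙ² − (ζωₙ)²) = √(48 − 2²) = √44 ≈ 6.633 rad/s.
t_p = π/ω_d = π/6.633 ≈ 0.4736 s.

t_p ≈ 0.4736 s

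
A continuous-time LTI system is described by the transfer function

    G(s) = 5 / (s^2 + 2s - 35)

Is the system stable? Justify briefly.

unstable

The denominator s^2 + 2s - 35 factors as (s - 5)(s + 7), giving poles at s = 5, -7.
Since the pole(s) at s = 5 lie in the right half-plane, the system is unstable.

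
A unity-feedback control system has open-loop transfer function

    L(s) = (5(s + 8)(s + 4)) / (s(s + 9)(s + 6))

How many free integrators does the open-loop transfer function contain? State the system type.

Type 1

The denominator has 1 factor of s at the origin (free integrator), so this is a Type 1 system.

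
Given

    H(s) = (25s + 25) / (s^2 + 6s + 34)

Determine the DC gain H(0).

Set s = 0: H(0) = (25) / (34) = 25/34.

H(0) = 25/34 ≈ 0.7353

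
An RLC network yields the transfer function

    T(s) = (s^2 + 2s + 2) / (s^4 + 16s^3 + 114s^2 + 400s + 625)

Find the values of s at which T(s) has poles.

The poles are the roots of the denominator s^4 + 16s^3 + 114s^2 + 400s + 625 = 0.
No real roots exist; factor into two real quadratics: (s^2 + 8s + 25)(s^2 + 8s + 25) = 0.
Each quadratic gives a conjugate pair via the quadratic formula.

s = -4 ± 3j, -4 ± 3j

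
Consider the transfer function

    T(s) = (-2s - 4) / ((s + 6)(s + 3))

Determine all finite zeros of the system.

Set the numerator to zero: -2s - 4 = 0, i.e. -2·(s + 2) = 0.
So s = -2.

s = -2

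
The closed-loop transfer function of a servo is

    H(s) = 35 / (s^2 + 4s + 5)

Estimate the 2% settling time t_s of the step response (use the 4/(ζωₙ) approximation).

Comparing s^2 + 4s + 5 to s^2 + 2ζωₙs + ωₙ²: ωₙ = √5 ≈ 2.236 rad/s and ζ = 4/(2·√5) ≈ 0.8944.
ζωₙ = 4/2 = 2, so t_s ≈ 4/(ζωₙ) = 4/2 = 2 s.

t_s ≈ 2 s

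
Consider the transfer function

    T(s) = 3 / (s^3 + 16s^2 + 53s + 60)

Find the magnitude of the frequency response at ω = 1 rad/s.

|T(j1)| ≈ 0.04404

Substitute s = j1: numerator = 3, denominator = 44 + j52.
|T(j1)| = |3| / |44 + j52| = 3 / 68.118 ≈ 0.04404.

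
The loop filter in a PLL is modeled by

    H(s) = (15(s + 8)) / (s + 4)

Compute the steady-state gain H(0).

At s = 0 each factor (s + a) contributes a and each (s^2 + bs + c) contributes c.
H(0) = 15·(8) / ((4)) = 120/4 = 30.

H(0) = 30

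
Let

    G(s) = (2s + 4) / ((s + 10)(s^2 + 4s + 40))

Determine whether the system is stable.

stable

The poles can be read from the denominator factors: s = -10, -2 + 6j, -2 - 6j.
Since all poles lie strictly in the left half-plane, the system is stable.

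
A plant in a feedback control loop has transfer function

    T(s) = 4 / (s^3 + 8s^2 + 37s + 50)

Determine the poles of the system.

The poles are the roots of the denominator s^3 + 8s^2 + 37s + 50 = 0.
Trying s = -2: the polynomial evaluates to 0, so (s + 2) is a factor.
Dividing out leaves s^2 + 6s + 25 = 0.
The quadratic formula then gives s = -3 ± 4j.

s = -3 + 4j, -3 - 4j, -2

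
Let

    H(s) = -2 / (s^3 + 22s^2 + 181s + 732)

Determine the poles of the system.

s = -5 + 6j, -5 - 6j, -12

The poles are the roots of the denominator s^3 + 22s^2 + 181s + 732 = 0.
Trying s = -12: the polynomial evaluates to 0, so (s + 12) is a factor.
Dividing out leaves s^2 + 10s + 61 = 0.
The quadratic formula then gives s = -5 ± 6j.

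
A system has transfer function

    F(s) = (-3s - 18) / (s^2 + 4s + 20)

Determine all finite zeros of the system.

Set the numerator to zero: -3s - 18 = 0, i.e. -3·(s + 6) = 0.
So s = -6.

s = -6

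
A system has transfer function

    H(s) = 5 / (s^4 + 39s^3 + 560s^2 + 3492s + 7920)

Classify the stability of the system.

stable

The denominator s^4 + 39s^3 + 560s^2 + 3492s + 7920 factors as (s + 11)(s + 6)(s + 10)(s + 12), giving poles at s = -11, -6, -10, -12.
Since all poles lie strictly in the left half-plane, the system is stable.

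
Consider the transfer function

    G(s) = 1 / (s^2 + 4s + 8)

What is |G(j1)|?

|G(j1)| ≈ 0.1240

Substitute s = j1: numerator = 1, denominator = 7 + j4.
|G(j1)| = |1| / |7 + j4| = 1 / 8.0623 ≈ 0.1240.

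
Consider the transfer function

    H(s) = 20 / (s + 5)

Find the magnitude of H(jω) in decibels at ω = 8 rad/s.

Substitute s = j8: numerator = 20, denominator = 5 + j8.
|H(j8)| = |20| / |5 + j8| = 20 / 9.4340 ≈ 2.120.
In decibels: 20·log₁₀(2.120) ≈ 6.53 dB.

|H(j8)|_dB ≈ 6.53 dB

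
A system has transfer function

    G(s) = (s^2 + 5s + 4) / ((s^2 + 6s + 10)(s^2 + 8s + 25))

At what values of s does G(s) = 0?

Set the numerator to zero: s^2 + 5s + 4 = 0.
Factoring: (s + 4)(s + 1) = 0.

s = -4, -1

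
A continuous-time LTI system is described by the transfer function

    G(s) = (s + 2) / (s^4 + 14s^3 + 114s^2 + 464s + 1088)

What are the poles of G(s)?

s = -3 ± 5j, -4 ± 4j

The poles are the roots of the denominator s^4 + 14s^3 + 114s^2 + 464s + 1088 = 0.
No real roots exist; factor into two real quadratics: (s^2 + 6s + 34)(s^2 + 8s + 32) = 0.
Each quadratic gives a conjugate pair via the quadratic formula.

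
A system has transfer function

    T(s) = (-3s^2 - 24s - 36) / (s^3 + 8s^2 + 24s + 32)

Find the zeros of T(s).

Set the numerator to zero: -3s^2 - 24s - 36 = 0, i.e. -3·(s^2 + 8s + 12) = 0.
Factoring: (s + 2)(s + 6) = 0.

s = -2, -6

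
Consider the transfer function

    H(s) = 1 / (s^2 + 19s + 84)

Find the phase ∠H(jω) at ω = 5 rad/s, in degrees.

∠H(j5) ≈ -58.16°

At s = j5: numerator = 1, denominator = 59 + j95.
∠H = ∠num − ∠den = 0° − (58.158°) = -58.16°.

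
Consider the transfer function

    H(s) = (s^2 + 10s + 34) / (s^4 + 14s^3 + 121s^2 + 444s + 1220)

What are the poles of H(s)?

s = -2 ± 4j, -5 ± 6j

The poles are the roots of the denominator s^4 + 14s^3 + 121s^2 + 444s + 1220 = 0.
No real roots exist; factor into two real quadratics: (s^2 + 4s + 20)(s^2 + 10s + 61) = 0.
Each quadratic gives a conjugate pair via the quadratic formula.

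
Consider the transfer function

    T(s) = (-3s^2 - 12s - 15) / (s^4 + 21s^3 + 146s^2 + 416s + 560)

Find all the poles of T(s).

s = -2 + 2j, -2 - 2j, -7, -10

The poles are the roots of the denominator s^4 + 21s^3 + 146s^2 + 416s + 560 = 0.
Trying s = -7: the polynomial evaluates to 0, so (s + 7) is a factor.
Dividing out leaves s^3 + 14s^2 + 48s + 80 = 0.
This factors further as (s^2 + 4s + 8)(s + 10) = 0.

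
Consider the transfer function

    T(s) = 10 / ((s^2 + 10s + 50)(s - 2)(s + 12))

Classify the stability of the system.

unstable

The poles can be read from the denominator factors: s = -5 ± 5j, 2, -12.
Since the pole(s) at s = 2 lie in the right half-plane, the system is unstable.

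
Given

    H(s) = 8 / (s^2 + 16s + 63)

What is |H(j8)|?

Substitute s = j8: numerator = 8, denominator = -1 + j128.
|H(j8)| = |8| / |-1 + j128| = 8 / 128.00 ≈ 0.06250.

|H(j8)| ≈ 0.06250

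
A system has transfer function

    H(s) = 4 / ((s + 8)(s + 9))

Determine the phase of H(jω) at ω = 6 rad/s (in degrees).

∠H(j6) ≈ -70.56°

At s = j6: numerator = 4, denominator = 36 + j102.
∠H = ∠num − ∠den = 0° − (70.560°) = -70.56°.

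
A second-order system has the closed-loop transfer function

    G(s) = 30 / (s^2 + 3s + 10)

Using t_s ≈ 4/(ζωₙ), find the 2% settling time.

t_s ≈ 2.667 s

Comparing s^2 + 3s + 10 to s^2 + 2ζωₙs + ωₙ²: ωₙ = √10 ≈ 3.162 rad/s and ζ = 3/(2·√10) ≈ 0.4743.
ζωₙ = 3/2 = 1.5, so t_s ≈ 4/(ζωₙ) = 4/1.5 ≈ 2.667 s.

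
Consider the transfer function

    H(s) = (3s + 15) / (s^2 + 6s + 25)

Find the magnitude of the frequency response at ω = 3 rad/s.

|H(j3)| ≈ 0.7264

Substitute s = j3: numerator = 15 + j9, denominator = 16 + j18.
|H(j3)| = |15 + j9| / |16 + j18| = 17.493 / 24.083 ≈ 0.7264.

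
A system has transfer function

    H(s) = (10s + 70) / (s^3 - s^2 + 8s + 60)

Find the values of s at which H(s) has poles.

The poles are the roots of the denominator s^3 - s^2 + 8s + 60 = 0.
Trying s = -3: the polynomial evaluates to 0, so (s + 3) is a factor.
Dividing out leaves s^2 - 4s + 20 = 0.
The quadratic formula then gives s = 2 ± 4j.

s = -3, 2 ± 4j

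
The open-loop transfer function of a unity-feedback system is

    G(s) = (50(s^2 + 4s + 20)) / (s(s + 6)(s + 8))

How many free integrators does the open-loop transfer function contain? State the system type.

The denominator has 1 factor of s at the origin (free integrator), so this is a Type 1 system.

Type 1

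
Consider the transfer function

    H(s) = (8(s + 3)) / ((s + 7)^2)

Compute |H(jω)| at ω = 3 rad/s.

|H(j3)| ≈ 0.5852

Substitute s = j3: numerator = 24 + j24, denominator = 40 + j42.
|H(j3)| = |24 + j24| / |40 + j42| = 33.941 / 58 ≈ 0.5852.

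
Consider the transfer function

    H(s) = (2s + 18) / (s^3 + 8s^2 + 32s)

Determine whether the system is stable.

marginally stable

The denominator s^3 + 8s^2 + 32s factors as s(s^2 + 8s + 32), giving poles at s = 0, -4 + 4j, -4 - 4j.
Since the simple pole(s) at s = 0 lie on the jω-axis with none in the right half-plane, the system is marginally stable.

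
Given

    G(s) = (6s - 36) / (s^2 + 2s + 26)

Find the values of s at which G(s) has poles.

The poles are the roots of the denominator s^2 + 2s + 26 = 0.
Using the quadratic formula: s = (-2 ± √(-100))/2 = -1 ± 5j.

s = -1 ± 5j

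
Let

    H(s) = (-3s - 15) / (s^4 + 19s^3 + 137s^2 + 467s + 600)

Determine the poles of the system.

s = -4 ± 3j, -8, -3

The poles are the roots of the denominator s^4 + 19s^3 + 137s^2 + 467s + 600 = 0.
Trying s = -8: the polynomial evaluates to 0, so (s + 8) is a factor.
Dividing out leaves s^3 + 11s^2 + 49s + 75 = 0.
This factors further as (s^2 + 8s + 25)(s + 3) = 0.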